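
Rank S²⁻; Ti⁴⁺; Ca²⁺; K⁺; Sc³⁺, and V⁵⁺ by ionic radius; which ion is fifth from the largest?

These species are isoelectronic with 18 electrons. The only difference is the number of protons: V⁵⁺ (Z=23), Ti⁴⁺ (Z=22), Sc³⁺ (Z=21), Ca²⁺ (Z=20), K⁺ (Z=19), S²⁻ (Z=16). The strongest nuclear pull (V⁵⁺) gives the smallest ion.
Ordering: V⁵⁺ < Ti⁴⁺ < Sc³⁺ < Ca²⁺ < K⁺ < S²⁻. The fifth largest is Ti⁴⁺.

Ti⁴⁺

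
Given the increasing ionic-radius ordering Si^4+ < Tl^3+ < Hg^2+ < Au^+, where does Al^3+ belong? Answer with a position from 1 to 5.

Work out protons and electrons: Si^4+ has 10 e⁻ (Z=14), Al^3+ has 10 e⁻ (Z=13), Tl^3+ has 78 e⁻ (Z=81), Hg^2+ has 78 e⁻ (Z=80), Au^+ has 78 e⁻ (Z=79). Si^4+ < Al^3+ (isoelectronic, higher Z=14 is smaller); Al^3+ < Tl^3+ (same group, period 3 vs 6); Tl^3+ < Hg^2+ (both 78 e⁻, Z=81>80); Hg^2+ < Au^+ (both 78 e⁻, Z=80>79).
With Al^3+ included the full order is Si^4+ < Al^3+ < Tl^3+ < Hg^2+ < Au^+, so it takes position 2.

2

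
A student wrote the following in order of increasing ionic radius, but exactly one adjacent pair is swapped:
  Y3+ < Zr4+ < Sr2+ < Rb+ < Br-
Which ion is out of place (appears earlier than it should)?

Y3+

Scanning neighbour by neighbour, only Y3+/Zr4+ violates a trend: Zr4+ and Y3+ share 36 electrons; the higher nuclear charge on Zr (Z=40) contracts it more, so Zr4+ < Y3+. That makes Y3+ the one sitting a position early relative to where it belongs.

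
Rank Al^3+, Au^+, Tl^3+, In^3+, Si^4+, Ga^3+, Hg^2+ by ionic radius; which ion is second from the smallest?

Work out protons and electrons: Si^4+ (Z=14, 10 e⁻), Al^3+ (Z=13, 10 e⁻), Ga^3+ (Z=31, 28 e⁻), In^3+ (Z=49, 46 e⁻), Tl^3+ (Z=81, 78 e⁻), Hg^2+ (Z=80, 78 e⁻), Au^+ (Z=79, 78 e⁻). Si^4+ < Al^3+ (isoelectronic, higher Z=14 is smaller); Al^3+ < Ga^3+ (same group, period 3 vs 4); Ga^3+ < In^3+ (same group, 1 shell fewer); In^3+ < Tl^3+ (same group, period 5 vs 6); Tl^3+ < Hg^2+ (both 78 e⁻, Z=81>80); Hg^2+ < Au^+ (isoelectronic, higher Z=80 is smaller).
So the order is Si^4+ < Al^3+ < Ga^3+ < In^3+ < Tl^3+ < Hg^2+ < Au^+; the 2nd-smallest ion is Al^3+.

Al^3+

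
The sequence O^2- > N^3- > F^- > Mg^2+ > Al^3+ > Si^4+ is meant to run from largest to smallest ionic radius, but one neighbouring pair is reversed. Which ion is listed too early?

O^2-

The pair O^2-, N^3- is the wrong way round — both have 10 electrons but Z(O)=8 > Z(N)=7, so O^2- should be the smaller of the two. All other adjacent pairs agree with periodic trends, so O^2- is the misplaced ion.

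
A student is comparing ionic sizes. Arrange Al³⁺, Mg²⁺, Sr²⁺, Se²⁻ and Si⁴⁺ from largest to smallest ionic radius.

Se²⁻ > Sr²⁺ > Mg²⁺ > Al³⁺ > Si⁴⁺

First list Z and electron count for each: Si⁴⁺ has 10 e⁻ (Z=14), Al³⁺ has 10 e⁻ (Z=13), Mg²⁺ has 10 e⁻ (Z=12), Sr²⁺ has 36 e⁻ (Z=38), Se²⁻ has 36 e⁻ (Z=34). Si⁴⁺ < Al³⁺ (isoelectronic, higher Z=14 is smaller); Al³⁺ < Mg²⁺ (isoelectronic, higher Z=13 is smaller); Mg²⁺ < Sr²⁺ (same group, 2 shells fewer); Sr²⁺ < Se²⁻ (both 36 e⁻, Z=38>34).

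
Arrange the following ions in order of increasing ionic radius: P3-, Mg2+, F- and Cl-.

Mg2+: 10 e⁻, Z=12, F-: 10 e⁻, Z=9, Cl-: 18 e⁻, Z=17, P3-: 18 e⁻, Z=15. Mg2+ < F- (isoelectronic, higher Z=12 is smaller); F- < Cl- (same group, 1 shell fewer); Cl- < P3- (both 18 e⁻, Z=17>15).

Mg2+ < F- < Cl- < P3-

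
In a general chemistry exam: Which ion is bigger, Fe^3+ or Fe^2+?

Fe^2+

These are all Fe ions. Removing more electrons (higher positive charge) pulls the remaining electrons in closer, so Fe^3+ is smallest and Fe^2+ is largest.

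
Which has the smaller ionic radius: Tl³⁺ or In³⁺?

These ions sit in one column with identical charge. Each step down the periodic table adds a principal shell, increasing the radius.

In³⁺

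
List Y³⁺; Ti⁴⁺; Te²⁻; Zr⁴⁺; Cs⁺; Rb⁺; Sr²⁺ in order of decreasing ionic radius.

Tabulating Z and e⁻: Ti⁴⁺: 18 e⁻, Z=22, Zr⁴⁺: 36 e⁻, Z=40, Y³⁺: 36 e⁻, Z=39, Sr²⁺: 36 e⁻, Z=38, Rb⁺: 36 e⁻, Z=37, Cs⁺: 54 e⁻, Z=55, Te²⁻: 54 e⁻, Z=52. Ti⁴⁺ < Zr⁴⁺ (same group, period 4 vs 5); Zr⁴⁺ < Y³⁺ (isoelectronic, higher Z=40 is smaller); Y³⁺ < Sr²⁺ (isoelectronic, higher Z=39 is smaller); Sr²⁺ < Rb⁺ (isoelectronic, higher Z=38 is smaller); Rb⁺ < Cs⁺ (same group, 1 shell fewer); Cs⁺ < Te²⁻ (both 54 e⁻, Z=55>52).

Te²⁻ > Cs⁺ > Rb⁺ > Sr²⁺ > Y³⁺ > Zr⁴⁺ > Ti⁴⁺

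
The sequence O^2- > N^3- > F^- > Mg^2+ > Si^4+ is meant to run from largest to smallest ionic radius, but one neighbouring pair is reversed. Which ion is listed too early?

O^2-

Scanning neighbour by neighbour, only O^2-/N^3- violates a trend: O^2- and N^3- share 10 electrons; the higher nuclear charge on O (Z=8) contracts it more, so O^2- < N^3-. That makes O^2- the one sitting a position early relative to where it belongs.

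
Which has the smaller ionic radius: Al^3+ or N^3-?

Each ion has 10 electrons. The ranking follows nuclear charge in reverse — greater Z gives a smaller radius. Al^3+ (Z=13), N^3- (Z=7).

Al^3+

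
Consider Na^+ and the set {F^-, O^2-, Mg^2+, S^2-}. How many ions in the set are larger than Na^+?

3

Electron counts and nuclear charges: Mg^2+: 10 e⁻, Z=12, Na^+: 10 e⁻, Z=11, F^-: 10 e⁻, Z=9, O^2-: 10 e⁻, Z=8, S^2-: 18 e⁻, Z=16. Mg^2+ < Na^+ (both 10 e⁻, Z=12>11); Na^+ < F^- (both 10 e⁻, Z=11>9); F^- < O^2- (both 10 e⁻, Z=9>8); O^2- < S^2- (same group, period 2 vs 3).
Relative to Na^+, the ions that are larger are F^-, O^2-, S^2-. That's 3.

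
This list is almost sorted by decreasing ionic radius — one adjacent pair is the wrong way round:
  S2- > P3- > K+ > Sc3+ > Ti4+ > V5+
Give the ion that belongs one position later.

The pair S2-, P3- is the wrong way round — S2- and P3- share 18 electrons; the higher nuclear charge on S (Z=16) contracts it more, so S2- < P3-. All other adjacent pairs agree with periodic trends, so S2- is the misplaced ion.

S2-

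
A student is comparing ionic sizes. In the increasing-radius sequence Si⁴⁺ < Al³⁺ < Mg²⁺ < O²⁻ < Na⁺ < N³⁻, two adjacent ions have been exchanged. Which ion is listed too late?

Na⁺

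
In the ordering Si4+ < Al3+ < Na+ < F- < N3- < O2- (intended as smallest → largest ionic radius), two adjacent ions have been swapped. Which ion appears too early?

N3-

The pair N3-, O2- is the wrong way round — O2- and N3- share 10 electrons; the higher nuclear charge on O (Z=8) contracts it more, so O2- < N3-. All other adjacent pairs agree with periodic trends, so N3- is the misplaced ion.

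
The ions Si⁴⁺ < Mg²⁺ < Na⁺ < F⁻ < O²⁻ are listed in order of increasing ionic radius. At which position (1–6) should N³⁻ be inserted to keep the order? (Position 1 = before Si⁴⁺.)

These species are isoelectronic with 10 electrons. The only difference is the number of protons: Si⁴⁺ (Z=14), Mg²⁺ (Z=12), Na⁺ (Z=11), F⁻ (Z=9), O²⁻ (Z=8), N³⁻ (Z=7). The strongest nuclear pull (Si⁴⁺) gives the smallest ion.
With N³⁻ included the full order is Si⁴⁺ < Mg²⁺ < Na⁺ < F⁻ < O²⁻ < N³⁻, so it takes position 6.

6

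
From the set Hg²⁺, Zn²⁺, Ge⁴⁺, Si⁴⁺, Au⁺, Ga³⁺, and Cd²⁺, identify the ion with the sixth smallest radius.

Electron counts and nuclear charges: Si⁴⁺ (Z=14, 10 e⁻), Ge⁴⁺ (Z=32, 28 e⁻), Ga³⁺ (Z=31, 28 e⁻), Zn²⁺ (Z=30, 28 e⁻), Cd²⁺ (Z=48, 46 e⁻), Hg²⁺ (Z=80, 78 e⁻), Au⁺ (Z=79, 78 e⁻). Si⁴⁺ < Ge⁴⁺ (same group, 1 shell fewer); Ge⁴⁺ < Ga³⁺ (isoelectronic, higher Z=32 is smaller); Ga³⁺ < Zn²⁺ (both 28 e⁻, Z=31>30); Zn²⁺ < Cd²⁺ (same group, 1 shell fewer); Cd²⁺ < Hg²⁺ (same group, 1 shell fewer); Hg²⁺ < Au⁺ (both 78 e⁻, Z=80>79).
That gives Si⁴⁺ < Ge⁴⁺ < Ga³⁺ < Zn²⁺ < Cd²⁺ < Hg²⁺ < Au⁺. From the smallest end, number 6 is Hg²⁺.

Hg²⁺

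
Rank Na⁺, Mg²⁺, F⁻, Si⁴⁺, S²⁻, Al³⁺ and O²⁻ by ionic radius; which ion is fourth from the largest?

Na⁺

Si⁴⁺ (Z=14, 10 e⁻), Al³⁺ (Z=13, 10 e⁻), Mg²⁺ (Z=12, 10 e⁻), Na⁺ (Z=11, 10 e⁻), F⁻ (Z=9, 10 e⁻), O²⁻ (Z=8, 10 e⁻), S²⁻ (Z=16, 18 e⁻). Si⁴⁺ < Al³⁺ (isoelectronic, higher Z=14 is smaller); Al³⁺ < Mg²⁺ (both 10 e⁻, Z=13>12); Mg²⁺ < Na⁺ (isoelectronic, higher Z=12 is smaller); Na⁺ < F⁻ (isoelectronic, higher Z=11 is smaller); F⁻ < O²⁻ (both 10 e⁻, Z=9>8); O²⁻ < S²⁻ (same group, period 2 vs 3).
Ordering: Si⁴⁺ < Al³⁺ < Mg²⁺ < Na⁺ < F⁻ < O²⁻ < S²⁻. The fourth largest is Na⁺.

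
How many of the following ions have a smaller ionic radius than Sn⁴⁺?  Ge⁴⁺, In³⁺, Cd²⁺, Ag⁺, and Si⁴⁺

Si⁴⁺ (Z=14, 10 e⁻), Ge⁴⁺ (Z=32, 28 e⁻), Sn⁴⁺ (Z=50, 46 e⁻), In³⁺ (Z=49, 46 e⁻), Cd²⁺ (Z=48, 46 e⁻), Ag⁺ (Z=47, 46 e⁻). Si⁴⁺ < Ge⁴⁺ (same group, 1 shell fewer); Ge⁴⁺ < Sn⁴⁺ (same group, 1 shell fewer); Sn⁴⁺ < In³⁺ (both 46 e⁻, Z=50>49); In³⁺ < Cd²⁺ (both 46 e⁻, Z=49>48); Cd²⁺ < Ag⁺ (isoelectronic, higher Z=48 is smaller).
Placing each against Sn⁴⁺: smaller — Si⁴⁺, Ge⁴⁺; larger — In³⁺, Cd²⁺, Ag⁺. Count: 2.

2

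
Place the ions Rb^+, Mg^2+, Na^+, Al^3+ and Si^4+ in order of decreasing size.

Rb^+ > Na^+ > Mg^2+ > Al^3+ > Si^4+

First list Z and electron count for each: Si^4+ has 10 e⁻ (Z=14), Al^3+ has 10 e⁻ (Z=13), Mg^2+ has 10 e⁻ (Z=12), Na^+ has 10 e⁻ (Z=11), Rb^+ has 36 e⁻ (Z=37). Si^4+ < Al^3+ (isoelectronic, higher Z=14 is smaller); Al^3+ < Mg^2+ (isoelectronic, higher Z=13 is smaller); Mg^2+ < Na^+ (isoelectronic, higher Z=12 is smaller); Na^+ < Rb^+ (same group, period 3 vs 5).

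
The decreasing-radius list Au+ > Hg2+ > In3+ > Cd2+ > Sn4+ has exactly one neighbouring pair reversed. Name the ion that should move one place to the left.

The pair In3+, Cd2+ is the wrong way round — they are isoelectronic (46 e⁻) and In has more protons than Cd (49 vs 48), making In3+ smaller. All other adjacent pairs agree with periodic trends, so Cd2+ is the misplaced ion.

Cd2+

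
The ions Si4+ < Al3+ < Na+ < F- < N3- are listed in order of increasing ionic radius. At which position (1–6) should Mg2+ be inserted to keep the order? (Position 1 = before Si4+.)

3

All of these have 10 electrons (isoelectronic). With the same electron cloud, the ion with the most protons pulls it in tightest. Nuclear charges: Si4+ (Z=14), Al3+ (Z=13), Mg2+ (Z=12), Na+ (Z=11), F- (Z=9), N3- (Z=7). Highest Z is smallest.
The complete sequence is Si4+ < Al3+ < Mg2+ < Na+ < F- < N3-. Mg2+ sits at position 3.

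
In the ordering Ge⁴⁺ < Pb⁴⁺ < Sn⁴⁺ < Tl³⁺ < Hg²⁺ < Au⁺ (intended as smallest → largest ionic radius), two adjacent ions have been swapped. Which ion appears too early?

Pb⁴⁺

Compare adjacent ions: same group and charge — period 5 sits above period 6, so Sn⁴⁺ is smaller — yet in this increasing list Pb⁴⁺ sits before Sn⁴⁺. Nothing else is reversed, so Pb⁴⁺ should move one place to the right.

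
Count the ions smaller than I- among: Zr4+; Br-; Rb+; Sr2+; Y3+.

Work out protons and electrons: Zr4+ has 36 e⁻ (Z=40), Y3+ has 36 e⁻ (Z=39), Sr2+ has 36 e⁻ (Z=38), Rb+ has 36 e⁻ (Z=37), Br- has 36 e⁻ (Z=35), I- has 54 e⁻ (Z=53). Zr4+ < Y3+ (isoelectronic, higher Z=40 is smaller); Y3+ < Sr2+ (both 36 e⁻, Z=39>38); Sr2+ < Rb+ (both 36 e⁻, Z=38>37); Rb+ < Br- (both 36 e⁻, Z=37>35); Br- < I- (same group, 1 shell fewer).
Ordering all of them (including I-) by radius gives Zr4+ < Y3+ < Sr2+ < Rb+ < Br- < I-. Count: 5.

5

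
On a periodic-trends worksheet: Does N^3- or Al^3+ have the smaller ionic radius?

Al^3+

Each ion has 10 electrons. The ranking follows nuclear charge in reverse — greater Z gives a smaller radius. Al^3+ (Z=13), N^3- (Z=7).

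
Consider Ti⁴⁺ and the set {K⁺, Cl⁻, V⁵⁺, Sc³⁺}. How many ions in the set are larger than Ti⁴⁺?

3

These species are isoelectronic with 18 electrons. The only difference is the number of protons: V⁵⁺ (Z=23), Ti⁴⁺ (Z=22), Sc³⁺ (Z=21), K⁺ (Z=19), Cl⁻ (Z=17). The strongest nuclear pull (V⁵⁺) gives the smallest ion.
Overall: V⁵⁺ < Ti⁴⁺ < Sc³⁺ < K⁺ < Cl⁻. Ti⁴⁺ has 1 below it and 3 above. That's 3.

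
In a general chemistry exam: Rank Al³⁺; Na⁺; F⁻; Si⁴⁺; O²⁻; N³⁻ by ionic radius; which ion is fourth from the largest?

Isoelectronic series (10 e⁻ each). Size is set by nuclear charge: more protons means a smaller ion. Si⁴⁺ (Z=14), Al³⁺ (Z=13), Na⁺ (Z=11), F⁻ (Z=9), O²⁻ (Z=8), N³⁻ (Z=7).
So the order is Si⁴⁺ < Al³⁺ < Na⁺ < F⁻ < O²⁻ < N³⁻; the 4th-largest ion is Na⁺.

Na⁺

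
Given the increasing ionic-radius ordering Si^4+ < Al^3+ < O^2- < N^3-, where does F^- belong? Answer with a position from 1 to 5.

3

These species are isoelectronic with 10 electrons. The only difference is the number of protons: Si^4+ (Z=14), Al^3+ (Z=13), F^- (Z=9), O^2- (Z=8), N^3- (Z=7). The strongest nuclear pull (Si^4+) gives the smallest ion.
With F^- included the full order is Si^4+ < Al^3+ < F^- < O^2- < N^3-, so it takes position 3.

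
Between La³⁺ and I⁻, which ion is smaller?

Each ion has 54 electrons. The ranking follows nuclear charge in reverse — greater Z gives a smaller radius. La³⁺ (Z=57), I⁻ (Z=53).

La³⁺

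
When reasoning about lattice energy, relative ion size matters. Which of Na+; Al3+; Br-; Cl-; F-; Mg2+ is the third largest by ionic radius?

F-

Electron counts and nuclear charges: Al3+ (Z=13, 10 e⁻), Mg2+ (Z=12, 10 e⁻), Na+ (Z=11, 10 e⁻), F- (Z=9, 10 e⁻), Cl- (Z=17, 18 e⁻), Br- (Z=35, 36 e⁻). Al3+ < Mg2+ (isoelectronic, higher Z=13 is smaller); Mg2+ < Na+ (isoelectronic, higher Z=12 is smaller); Na+ < F- (both 10 e⁻, Z=11>9); F- < Cl- (same group, 1 shell fewer); Cl- < Br- (same group, 1 shell fewer).
Full ascending order: Al3+ < Mg2+ < Na+ < F- < Cl- < Br-. Counting from the largest, position 3 is F-.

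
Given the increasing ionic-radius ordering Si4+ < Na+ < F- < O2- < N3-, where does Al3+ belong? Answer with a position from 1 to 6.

2

Isoelectronic series (10 e⁻ each). Size is set by nuclear charge: more protons means a smaller ion. Si4+ (Z=14), Al3+ (Z=13), Na+ (Z=11), F- (Z=9), O2- (Z=8), N3- (Z=7).
The complete sequence is Si4+ < Al3+ < Na+ < F- < O2- < N3-. Al3+ sits at position 2.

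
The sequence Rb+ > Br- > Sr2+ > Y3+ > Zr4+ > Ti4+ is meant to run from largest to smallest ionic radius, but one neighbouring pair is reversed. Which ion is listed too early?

Compare adjacent ions: Rb+ and Br- share 36 electrons; the higher nuclear charge on Rb (Z=37) contracts it more, so Rb+ < Br- — yet in this decreasing list Rb+ sits before Br-. Nothing else is reversed, so Rb+ should move one place to the right.

Rb+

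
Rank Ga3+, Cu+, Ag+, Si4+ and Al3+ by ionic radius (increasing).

Si4+ < Al3+ < Ga3+ < Cu+ < Ag+

First list Z and electron count for each: Si4+ (Z=14, 10 e⁻), Al3+ (Z=13, 10 e⁻), Ga3+ (Z=31, 28 e⁻), Cu+ (Z=29, 28 e⁻), Ag+ (Z=47, 46 e⁻). Si4+ < Al3+ (both 10 e⁻, Z=14>13); Al3+ < Ga3+ (same group, 1 shell fewer); Ga3+ < Cu+ (isoelectronic, higher Z=31 is smaller); Cu+ < Ag+ (same group, period 4 vs 5).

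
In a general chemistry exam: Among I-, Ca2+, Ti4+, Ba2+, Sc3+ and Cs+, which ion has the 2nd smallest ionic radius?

Work out protons and electrons: Ti4+ has 18 e⁻ (Z=22), Sc3+ has 18 e⁻ (Z=21), Ca2+ has 18 e⁻ (Z=20), Ba2+ has 54 e⁻ (Z=56), Cs+ has 54 e⁻ (Z=55), I- has 54 e⁻ (Z=53). Ti4+ < Sc3+ (both 18 e⁻, Z=22>21); Sc3+ < Ca2+ (both 18 e⁻, Z=21>20); Ca2+ < Ba2+ (same group, period 4 vs 6); Ba2+ < Cs+ (isoelectronic, higher Z=56 is smaller); Cs+ < I- (isoelectronic, higher Z=55 is smaller).
So the order is Ti4+ < Sc3+ < Ca2+ < Ba2+ < Cs+ < I-; the 2nd-smallest ion is Sc3+.

Sc3+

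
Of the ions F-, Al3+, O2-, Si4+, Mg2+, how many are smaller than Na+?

Isoelectronic series (10 e⁻ each). Size is set by nuclear charge: more protons means a smaller ion. Si4+ (Z=14), Al3+ (Z=13), Mg2+ (Z=12), Na+ (Z=11), F- (Z=9), O2- (Z=8).
Ordering all of them (including Na+) by radius gives Si4+ < Al3+ < Mg2+ < Na+ < F- < O2-. So 3 are smaller.

3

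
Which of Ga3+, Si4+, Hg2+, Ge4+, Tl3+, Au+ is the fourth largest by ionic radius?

Ga3+

Si4+ (Z=14, 10 e⁻), Ge4+ (Z=32, 28 e⁻), Ga3+ (Z=31, 28 e⁻), Tl3+ (Z=81, 78 e⁻), Hg2+ (Z=80, 78 e⁻), Au+ (Z=79, 78 e⁻). Si4+ < Ge4+ (same group, period 3 vs 4); Ge4+ < Ga3+ (isoelectronic, higher Z=32 is smaller); Ga3+ < Tl3+ (same group, 2 shells fewer); Tl3+ < Hg2+ (both 78 e⁻, Z=81>80); Hg2+ < Au+ (isoelectronic, higher Z=80 is smaller).
That gives Si4+ < Ge4+ < Ga3+ < Tl3+ < Hg2+ < Au+. From the largest end, number 4 is Ga3+.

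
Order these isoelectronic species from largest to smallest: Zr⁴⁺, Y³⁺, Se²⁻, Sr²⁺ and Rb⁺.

Each ion has 36 electrons. The ranking follows nuclear charge in reverse — greater Z gives a smaller radius. Zr⁴⁺ (Z=40), Y³⁺ (Z=39), Sr²⁺ (Z=38), Rb⁺ (Z=37), Se²⁻ (Z=34).

Se²⁻ > Rb⁺ > Sr²⁺ > Y³⁺ > Zr⁴⁺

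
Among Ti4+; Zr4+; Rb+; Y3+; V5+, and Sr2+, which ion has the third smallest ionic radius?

Work out protons and electrons: V5+: 18 e⁻, Z=23, Ti4+: 18 e⁻, Z=22, Zr4+: 36 e⁻, Z=40, Y3+: 36 e⁻, Z=39, Sr2+: 36 e⁻, Z=38, Rb+: 36 e⁻, Z=37. V5+ < Ti4+ (isoelectronic, higher Z=23 is smaller); Ti4+ < Zr4+ (same group, period 4 vs 5); Zr4+ < Y3+ (both 36 e⁻, Z=40>39); Y3+ < Sr2+ (both 36 e⁻, Z=39>38); Sr2+ < Rb+ (isoelectronic, higher Z=38 is smaller).
So the order is V5+ < Ti4+ < Zr4+ < Y3+ < Sr2+ < Rb+; the 3rd-smallest ion is Zr4+.

Zr4+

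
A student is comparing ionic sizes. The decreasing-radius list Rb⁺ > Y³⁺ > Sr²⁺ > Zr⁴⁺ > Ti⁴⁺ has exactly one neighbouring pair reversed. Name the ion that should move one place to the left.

Sr²⁺

The pair Y³⁺, Sr²⁺ is the wrong way round — both have 36 electrons but Z(Y)=39 > Z(Sr)=38, so Y³⁺ should be the smaller of the two. All other adjacent pairs agree with periodic trends, so Sr²⁺ is the misplaced ion.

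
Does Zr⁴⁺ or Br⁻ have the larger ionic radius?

All of these have 36 electrons (isoelectronic). With the same electron cloud, the ion with the most protons pulls it in tightest. Nuclear charges: Zr⁴⁺ (Z=40), Br⁻ (Z=35). Highest Z is smallest.

Br⁻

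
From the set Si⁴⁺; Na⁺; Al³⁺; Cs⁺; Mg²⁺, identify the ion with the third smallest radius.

Mg²⁺

Tabulating Z and e⁻: Si⁴⁺: 10 e⁻, Z=14, Al³⁺: 10 e⁻, Z=13, Mg²⁺: 10 e⁻, Z=12, Na⁺: 10 e⁻, Z=11, Cs⁺: 54 e⁻, Z=55. Si⁴⁺ < Al³⁺ (isoelectronic, higher Z=14 is smaller); Al³⁺ < Mg²⁺ (both 10 e⁻, Z=13>12); Mg²⁺ < Na⁺ (both 10 e⁻, Z=12>11); Na⁺ < Cs⁺ (same group, 3 shells fewer).
Ordering: Si⁴⁺ < Al³⁺ < Mg²⁺ < Na⁺ < Cs⁺. The third smallest is Mg²⁺.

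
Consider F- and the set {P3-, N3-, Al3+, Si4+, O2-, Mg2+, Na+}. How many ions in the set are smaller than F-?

Work out protons and electrons: Si4+ (Z=14, 10 e⁻), Al3+ (Z=13, 10 e⁻), Mg2+ (Z=12, 10 e⁻), Na+ (Z=11, 10 e⁻), F- (Z=9, 10 e⁻), O2- (Z=8, 10 e⁻), N3- (Z=7, 10 e⁻), P3- (Z=15, 18 e⁻). Si4+ < Al3+ (isoelectronic, higher Z=14 is smaller); Al3+ < Mg2+ (isoelectronic, higher Z=13 is smaller); Mg2+ < Na+ (both 10 e⁻, Z=12>11); Na+ < F- (both 10 e⁻, Z=11>9); F- < O2- (isoelectronic, higher Z=9 is smaller); O2- < N3- (both 10 e⁻, Z=8>7); N3- < P3- (same group, 1 shell fewer).
Relative to F-, the ions that are smaller are Si4+, Al3+, Mg2+, Na+. Count: 4.

4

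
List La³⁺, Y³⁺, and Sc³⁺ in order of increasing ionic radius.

All are in the same group with charge +3. Radius grows down the group as n (the outermost shell) increases.

Sc³⁺ < Y³⁺ < La³⁺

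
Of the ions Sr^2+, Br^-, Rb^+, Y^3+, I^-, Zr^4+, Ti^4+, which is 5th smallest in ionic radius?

Rb^+

Tabulating Z and e⁻: Ti^4+ (Z=22, 18 e⁻), Zr^4+ (Z=40, 36 e⁻), Y^3+ (Z=39, 36 e⁻), Sr^2+ (Z=38, 36 e⁻), Rb^+ (Z=37, 36 e⁻), Br^- (Z=35, 36 e⁻), I^- (Z=53, 54 e⁻). Ti^4+ < Zr^4+ (same group, period 4 vs 5); Zr^4+ < Y^3+ (both 36 e⁻, Z=40>39); Y^3+ < Sr^2+ (isoelectronic, higher Z=39 is smaller); Sr^2+ < Rb^+ (both 36 e⁻, Z=38>37); Rb^+ < Br^- (isoelectronic, higher Z=37 is smaller); Br^- < I^- (same group, 1 shell fewer).
Ordering: Ti^4+ < Zr^4+ < Y^3+ < Sr^2+ < Rb^+ < Br^- < I^-. The 5th smallest is Rb^+.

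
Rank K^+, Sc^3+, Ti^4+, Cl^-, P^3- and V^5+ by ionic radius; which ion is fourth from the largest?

All of these have 18 electrons (isoelectronic). With the same electron cloud, the ion with the most protons pulls it in tightest. Nuclear charges: V^5+ (Z=23), Ti^4+ (Z=22), Sc^3+ (Z=21), K^+ (Z=19), Cl^- (Z=17), P^3- (Z=15). Highest Z is smallest.
That gives V^5+ < Ti^4+ < Sc^3+ < K^+ < Cl^- < P^3-. From the largest end, number 4 is Sc^3+.

Sc^3+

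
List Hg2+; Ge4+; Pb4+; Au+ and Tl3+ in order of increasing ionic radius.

Ge4+ < Pb4+ < Tl3+ < Hg2+ < Au+

Tabulating Z and e⁻: Ge4+ (Z=32, 28 e⁻), Pb4+ (Z=82, 78 e⁻), Tl3+ (Z=81, 78 e⁻), Hg2+ (Z=80, 78 e⁻), Au+ (Z=79, 78 e⁻). Ge4+ < Pb4+ (same group, 2 shells fewer); Pb4+ < Tl3+ (isoelectronic, higher Z=82 is smaller); Tl3+ < Hg2+ (both 78 e⁻, Z=81>80); Hg2+ < Au+ (isoelectronic, higher Z=80 is smaller).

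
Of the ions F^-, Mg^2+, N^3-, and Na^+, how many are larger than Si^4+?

4

These species are isoelectronic with 10 electrons. The only difference is the number of protons: Si^4+ (Z=14), Mg^2+ (Z=12), Na^+ (Z=11), F^- (Z=9), N^3- (Z=7). The strongest nuclear pull (Si^4+) gives the smallest ion.
Placing each against Si^4+: smaller — none; larger — Mg^2+, Na^+, F^-, N^3-. Count: 4.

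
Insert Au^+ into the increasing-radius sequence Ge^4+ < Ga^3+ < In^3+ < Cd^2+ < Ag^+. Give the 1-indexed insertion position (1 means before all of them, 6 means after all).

First list Z and electron count for each: Ge^4+ has 28 e⁻ (Z=32), Ga^3+ has 28 e⁻ (Z=31), In^3+ has 46 e⁻ (Z=49), Cd^2+ has 46 e⁻ (Z=48), Ag^+ has 46 e⁻ (Z=47), Au^+ has 78 e⁻ (Z=79). Ge^4+ < Ga^3+ (isoelectronic, higher Z=32 is smaller); Ga^3+ < In^3+ (same group, period 4 vs 5); In^3+ < Cd^2+ (both 46 e⁻, Z=49>48); Cd^2+ < Ag^+ (isoelectronic, higher Z=48 is smaller); Ag^+ < Au^+ (same group, 1 shell fewer).
With Au^+ included the full order is Ge^4+ < Ga^3+ < In^3+ < Cd^2+ < Ag^+ < Au^+, so it takes position 6.

6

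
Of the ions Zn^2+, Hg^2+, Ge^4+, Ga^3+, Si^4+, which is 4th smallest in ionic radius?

Work out protons and electrons: Si^4+: 10 e⁻, Z=14, Ge^4+: 28 e⁻, Z=32, Ga^3+: 28 e⁻, Z=31, Zn^2+: 28 e⁻, Z=30, Hg^2+: 78 e⁻, Z=80. Si^4+ < Ge^4+ (same group, 1 shell fewer); Ge^4+ < Ga^3+ (isoelectronic, higher Z=32 is smaller); Ga^3+ < Zn^2+ (both 28 e⁻, Z=31>30); Zn^2+ < Hg^2+ (same group, period 4 vs 6).
So the order is Si^4+ < Ge^4+ < Ga^3+ < Zn^2+ < Hg^2+; the 4th-smallest ion is Zn^2+.

Zn^2+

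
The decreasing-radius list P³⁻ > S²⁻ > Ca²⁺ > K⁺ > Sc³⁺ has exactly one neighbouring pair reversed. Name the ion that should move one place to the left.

K⁺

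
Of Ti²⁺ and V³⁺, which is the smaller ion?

V³⁺

All of these have 20 electrons (isoelectronic). With the same electron cloud, the ion with the most protons pulls it in tightest. Nuclear charges: V³⁺ (Z=23), Ti²⁺ (Z=22). Highest Z is smallest.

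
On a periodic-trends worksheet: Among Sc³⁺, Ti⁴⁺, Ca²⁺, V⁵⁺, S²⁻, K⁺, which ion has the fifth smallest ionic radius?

K⁺

These species are isoelectronic with 18 electrons. The only difference is the number of protons: V⁵⁺ (Z=23), Ti⁴⁺ (Z=22), Sc³⁺ (Z=21), Ca²⁺ (Z=20), K⁺ (Z=19), S²⁻ (Z=16). The strongest nuclear pull (V⁵⁺) gives the smallest ion.
That gives V⁵⁺ < Ti⁴⁺ < Sc³⁺ < Ca²⁺ < K⁺ < S²⁻. From the smallest end, number 5 is K⁺.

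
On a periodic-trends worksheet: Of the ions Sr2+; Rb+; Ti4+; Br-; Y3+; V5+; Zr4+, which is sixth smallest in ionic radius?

Tabulating Z and e⁻: V5+ has 18 e⁻ (Z=23), Ti4+ has 18 e⁻ (Z=22), Zr4+ has 36 e⁻ (Z=40), Y3+ has 36 e⁻ (Z=39), Sr2+ has 36 e⁻ (Z=38), Rb+ has 36 e⁻ (Z=37), Br- has 36 e⁻ (Z=35). V5+ < Ti4+ (isoelectronic, higher Z=23 is smaller); Ti4+ < Zr4+ (same group, period 4 vs 5); Zr4+ < Y3+ (both 36 e⁻, Z=40>39); Y3+ < Sr2+ (isoelectronic, higher Z=39 is smaller); Sr2+ < Rb+ (isoelectronic, higher Z=38 is smaller); Rb+ < Br- (both 36 e⁻, Z=37>35).
So the order is V5+ < Ti4+ < Zr4+ < Y3+ < Sr2+ < Rb+ < Br-; the 6th-smallest ion is Rb+.

Rb+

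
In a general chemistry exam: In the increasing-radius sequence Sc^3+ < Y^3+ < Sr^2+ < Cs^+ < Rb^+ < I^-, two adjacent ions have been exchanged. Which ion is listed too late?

Rb^+

Scanning neighbour by neighbour, only Cs^+/Rb^+ violates a trend: same group and charge — period 5 sits above period 6, so Rb^+ is smaller. That makes Rb^+ the one sitting a position late relative to where it belongs.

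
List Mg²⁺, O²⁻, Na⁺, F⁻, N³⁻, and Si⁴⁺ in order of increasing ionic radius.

Each ion has 10 electrons. The ranking follows nuclear charge in reverse — greater Z gives a smaller radius. Si⁴⁺ (Z=14), Mg²⁺ (Z=12), Na⁺ (Z=11), F⁻ (Z=9), O²⁻ (Z=8), N³⁻ (Z=7).

Si⁴⁺ < Mg²⁺ < Na⁺ < F⁻ < O²⁻ < N³⁻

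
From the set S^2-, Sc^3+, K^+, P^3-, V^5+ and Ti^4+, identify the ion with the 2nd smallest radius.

Ti^4+

Isoelectronic series (18 e⁻ each). Size is set by nuclear charge: more protons means a smaller ion. V^5+ (Z=23), Ti^4+ (Z=22), Sc^3+ (Z=21), K^+ (Z=19), S^2- (Z=16), P^3- (Z=15).
That gives V^5+ < Ti^4+ < Sc^3+ < K^+ < S^2- < P^3-. From the smallest end, number 2 is Ti^4+.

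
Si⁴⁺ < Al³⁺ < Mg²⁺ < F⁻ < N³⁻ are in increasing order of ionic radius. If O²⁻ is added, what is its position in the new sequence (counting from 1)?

5

Isoelectronic series (10 e⁻ each). Size is set by nuclear charge: more protons means a smaller ion. Si⁴⁺ (Z=14), Al³⁺ (Z=13), Mg²⁺ (Z=12), F⁻ (Z=9), O²⁻ (Z=8), N³⁻ (Z=7).
Putting O²⁻ in gives Si⁴⁺ < Al³⁺ < Mg²⁺ < F⁻ < O²⁻ < N³⁻; it lands at slot 5.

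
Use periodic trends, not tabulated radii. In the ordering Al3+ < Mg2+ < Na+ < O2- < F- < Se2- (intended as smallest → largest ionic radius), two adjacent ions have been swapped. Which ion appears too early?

O2-

Scanning neighbour by neighbour, only O2-/F- violates a trend: F- and O2- share 10 electrons; the higher nuclear charge on F (Z=9) contracts it more, so F- < O2-. That makes O2- the one sitting a position early relative to where it belongs.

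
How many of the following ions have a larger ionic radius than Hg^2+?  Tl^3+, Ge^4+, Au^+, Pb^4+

1

Tabulating Z and e⁻: Ge^4+ has 28 e⁻ (Z=32), Pb^4+ has 78 e⁻ (Z=82), Tl^3+ has 78 e⁻ (Z=81), Hg^2+ has 78 e⁻ (Z=80), Au^+ has 78 e⁻ (Z=79). Ge^4+ < Pb^4+ (same group, 2 shells fewer); Pb^4+ < Tl^3+ (isoelectronic, higher Z=82 is smaller); Tl^3+ < Hg^2+ (both 78 e⁻, Z=81>80); Hg^2+ < Au^+ (both 78 e⁻, Z=80>79).
Overall: Ge^4+ < Pb^4+ < Tl^3+ < Hg^2+ < Au^+. Hg^2+ has 3 below it and 1 above. Count: 1.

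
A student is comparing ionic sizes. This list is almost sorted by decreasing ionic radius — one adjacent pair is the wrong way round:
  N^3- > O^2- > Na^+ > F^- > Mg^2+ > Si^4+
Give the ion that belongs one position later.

Na^+

Check each adjacent pair. Na^+ and F^- are reversed: Na^+ and F^- share 10 electrons; the higher nuclear charge on Na (Z=11) contracts it more, so Na^+ < F^-. No other neighbouring pair contradicts the periodic trends, so Na^+ is the ion listed too early.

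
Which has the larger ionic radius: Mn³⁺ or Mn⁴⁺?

These are all Mn ions. Removing more electrons (higher positive charge) pulls the remaining electrons in closer, so Mn⁴⁺ is smallest and Mn³⁺ is largest.

Mn³⁺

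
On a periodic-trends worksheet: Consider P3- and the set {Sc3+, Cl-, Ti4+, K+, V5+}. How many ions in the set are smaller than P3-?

5

All of these have 18 electrons (isoelectronic). With the same electron cloud, the ion with the most protons pulls it in tightest. Nuclear charges: V5+ (Z=23), Ti4+ (Z=22), Sc3+ (Z=21), K+ (Z=19), Cl- (Z=17), P3- (Z=15). Highest Z is smallest.
Ordering all of them (including P3-) by radius gives V5+ < Ti4+ < Sc3+ < K+ < Cl- < P3-. That's 5.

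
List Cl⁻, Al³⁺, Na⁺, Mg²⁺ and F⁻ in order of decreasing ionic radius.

Cl⁻ > F⁻ > Na⁺ > Mg²⁺ > Al³⁺

Al³⁺ has 10 e⁻ (Z=13), Mg²⁺ has 10 e⁻ (Z=12), Na⁺ has 10 e⁻ (Z=11), F⁻ has 10 e⁻ (Z=9), Cl⁻ has 18 e⁻ (Z=17). Al³⁺ < Mg²⁺ (both 10 e⁻, Z=13>12); Mg²⁺ < Na⁺ (isoelectronic, higher Z=12 is smaller); Na⁺ < F⁻ (isoelectronic, higher Z=11 is smaller); F⁻ < Cl⁻ (same group, 1 shell fewer).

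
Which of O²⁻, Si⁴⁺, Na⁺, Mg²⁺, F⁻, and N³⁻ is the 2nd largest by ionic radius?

Isoelectronic series (10 e⁻ each). Size is set by nuclear charge: more protons means a smaller ion. Si⁴⁺ (Z=14), Mg²⁺ (Z=12), Na⁺ (Z=11), F⁻ (Z=9), O²⁻ (Z=8), N³⁻ (Z=7).
Full ascending order: Si⁴⁺ < Mg²⁺ < Na⁺ < F⁻ < O²⁻ < N³⁻. Counting from the largest, position 2 is O²⁻.

O²⁻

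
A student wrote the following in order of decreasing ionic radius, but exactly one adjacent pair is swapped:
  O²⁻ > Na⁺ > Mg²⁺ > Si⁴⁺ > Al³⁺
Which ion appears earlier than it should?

Si⁴⁺

The pair Si⁴⁺, Al³⁺ is the wrong way round — Si⁴⁺ and Al³⁺ share 10 electrons; the higher nuclear charge on Si (Z=14) contracts it more, so Si⁴⁺ < Al³⁺. All other adjacent pairs agree with periodic trends, so Si⁴⁺ is the misplaced ion.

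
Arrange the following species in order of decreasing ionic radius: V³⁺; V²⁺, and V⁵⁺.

For a single element, ionic radius drops as positive charge rises — V⁵⁺ < V²⁺.

V²⁺ > V³⁺ > V⁵⁺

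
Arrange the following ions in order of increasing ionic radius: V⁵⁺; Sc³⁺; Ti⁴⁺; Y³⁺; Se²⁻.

V⁵⁺ < Ti⁴⁺ < Sc³⁺ < Y³⁺ < Se²⁻

V⁵⁺: 18 e⁻, Z=23, Ti⁴⁺: 18 e⁻, Z=22, Sc³⁺: 18 e⁻, Z=21, Y³⁺: 36 e⁻, Z=39, Se²⁻: 36 e⁻, Z=34. V⁵⁺ < Ti⁴⁺ (both 18 e⁻, Z=23>22); Ti⁴⁺ < Sc³⁺ (isoelectronic, higher Z=22 is smaller); Sc³⁺ < Y³⁺ (same group, 1 shell fewer); Y³⁺ < Se²⁻ (both 36 e⁻, Z=39>34).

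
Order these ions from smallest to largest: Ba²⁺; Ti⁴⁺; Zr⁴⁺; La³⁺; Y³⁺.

Ti⁴⁺ < Zr⁴⁺ < Y³⁺ < La³⁺ < Ba²⁺

First list Z and electron count for each: Ti⁴⁺ (Z=22, 18 e⁻), Zr⁴⁺ (Z=40, 36 e⁻), Y³⁺ (Z=39, 36 e⁻), La³⁺ (Z=57, 54 e⁻), Ba²⁺ (Z=56, 54 e⁻). Ti⁴⁺ < Zr⁴⁺ (same group, period 4 vs 5); Zr⁴⁺ < Y³⁺ (both 36 e⁻, Z=40>39); Y³⁺ < La³⁺ (same group, period 5 vs 6); La³⁺ < Ba²⁺ (both 54 e⁻, Z=57>56).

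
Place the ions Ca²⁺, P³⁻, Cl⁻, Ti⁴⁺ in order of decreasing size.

P³⁻ > Cl⁻ > Ca²⁺ > Ti⁴⁺

All of these have 18 electrons (isoelectronic). With the same electron cloud, the ion with the most protons pulls it in tightest. Nuclear charges: Ti⁴⁺ (Z=22), Ca²⁺ (Z=20), Cl⁻ (Z=17), P³⁻ (Z=15). Highest Z is smallest.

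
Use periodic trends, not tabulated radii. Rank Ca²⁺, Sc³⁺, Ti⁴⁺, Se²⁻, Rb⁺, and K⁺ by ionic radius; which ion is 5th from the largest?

Tabulating Z and e⁻: Ti⁴⁺ has 18 e⁻ (Z=22), Sc³⁺ has 18 e⁻ (Z=21), Ca²⁺ has 18 e⁻ (Z=20), K⁺ has 18 e⁻ (Z=19), Rb⁺ has 36 e⁻ (Z=37), Se²⁻ has 36 e⁻ (Z=34). Ti⁴⁺ < Sc³⁺ (both 18 e⁻, Z=22>21); Sc³⁺ < Ca²⁺ (both 18 e⁻, Z=21>20); Ca²⁺ < K⁺ (both 18 e⁻, Z=20>19); K⁺ < Rb⁺ (same group, period 4 vs 5); Rb⁺ < Se²⁻ (isoelectronic, higher Z=37 is smaller).
So the order is Ti⁴⁺ < Sc³⁺ < Ca²⁺ < K⁺ < Rb⁺ < Se²⁻; the 5th-largest ion is Sc³⁺.

Sc³⁺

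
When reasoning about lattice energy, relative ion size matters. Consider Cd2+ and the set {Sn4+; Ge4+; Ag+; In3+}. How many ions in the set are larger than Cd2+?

1

Tabulating Z and e⁻: Ge4+: 28 e⁻, Z=32, Sn4+: 46 e⁻, Z=50, In3+: 46 e⁻, Z=49, Cd2+: 46 e⁻, Z=48, Ag+: 46 e⁻, Z=47. Ge4+ < Sn4+ (same group, period 4 vs 5); Sn4+ < In3+ (isoelectronic, higher Z=50 is smaller); In3+ < Cd2+ (both 46 e⁻, Z=49>48); Cd2+ < Ag+ (isoelectronic, higher Z=48 is smaller).
Ordering all of them (including Cd2+) by radius gives Ge4+ < Sn4+ < In3+ < Cd2+ < Ag+. That's 1.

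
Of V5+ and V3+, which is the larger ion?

For a single element, ionic radius drops as positive charge rises — V5+ < V3+.

V3+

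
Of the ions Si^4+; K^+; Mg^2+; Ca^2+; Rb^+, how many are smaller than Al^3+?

First list Z and electron count for each: Si^4+ (Z=14, 10 e⁻), Al^3+ (Z=13, 10 e⁻), Mg^2+ (Z=12, 10 e⁻), Ca^2+ (Z=20, 18 e⁻), K^+ (Z=19, 18 e⁻), Rb^+ (Z=37, 36 e⁻). Si^4+ < Al^3+ (both 10 e⁻, Z=14>13); Al^3+ < Mg^2+ (isoelectronic, higher Z=13 is smaller); Mg^2+ < Ca^2+ (same group, period 3 vs 4); Ca^2+ < K^+ (isoelectronic, higher Z=20 is smaller); K^+ < Rb^+ (same group, period 4 vs 5).
Relative to Al^3+, the ions that are smaller are Si^4+. Count: 1.

1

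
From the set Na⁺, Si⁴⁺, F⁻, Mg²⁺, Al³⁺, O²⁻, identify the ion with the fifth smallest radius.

F⁻

All of these have 10 electrons (isoelectronic). With the same electron cloud, the ion with the most protons pulls it in tightest. Nuclear charges: Si⁴⁺ (Z=14), Al³⁺ (Z=13), Mg²⁺ (Z=12), Na⁺ (Z=11), F⁻ (Z=9), O²⁻ (Z=8). Highest Z is smallest.
So the order is Si⁴⁺ < Al³⁺ < Mg²⁺ < Na⁺ < F⁻ < O²⁻; the 5th-smallest ion is F⁻.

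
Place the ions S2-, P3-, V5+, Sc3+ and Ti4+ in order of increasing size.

Each ion has 18 electrons. The ranking follows nuclear charge in reverse — greater Z gives a smaller radius. V5+ (Z=23), Ti4+ (Z=22), Sc3+ (Z=21), S2- (Z=16), P3- (Z=15).

V5+ < Ti4+ < Sc3+ < S2- < P3-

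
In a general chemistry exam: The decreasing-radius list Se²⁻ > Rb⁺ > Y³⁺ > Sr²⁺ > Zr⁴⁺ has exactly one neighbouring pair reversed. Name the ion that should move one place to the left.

Check each adjacent pair. Y³⁺ and Sr²⁺ are reversed: both have 36 electrons but Z(Y)=39 > Z(Sr)=38, so Y³⁺ should be the smaller of the two. No other neighbouring pair contradicts the periodic trends, so Sr²⁺ is the ion listed too late.

Sr²⁺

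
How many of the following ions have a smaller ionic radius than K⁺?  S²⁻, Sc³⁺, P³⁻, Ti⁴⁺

2

Isoelectronic series (18 e⁻ each). Size is set by nuclear charge: more protons means a smaller ion. Ti⁴⁺ (Z=22), Sc³⁺ (Z=21), K⁺ (Z=19), S²⁻ (Z=16), P³⁻ (Z=15).
Relative to K⁺, the ions that are smaller are Ti⁴⁺, Sc³⁺. Count: 2.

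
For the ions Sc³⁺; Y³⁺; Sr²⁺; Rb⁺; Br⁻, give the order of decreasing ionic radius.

Sc³⁺ (Z=21, 18 e⁻), Y³⁺ (Z=39, 36 e⁻), Sr²⁺ (Z=38, 36 e⁻), Rb⁺ (Z=37, 36 e⁻), Br⁻ (Z=35, 36 e⁻). Sc³⁺ < Y³⁺ (same group, period 4 vs 5); Y³⁺ < Sr²⁺ (isoelectronic, higher Z=39 is smaller); Sr²⁺ < Rb⁺ (both 36 e⁻, Z=38>37); Rb⁺ < Br⁻ (both 36 e⁻, Z=37>35).

Br⁻ > Rb⁺ > Sr²⁺ > Y³⁺ > Sc³⁺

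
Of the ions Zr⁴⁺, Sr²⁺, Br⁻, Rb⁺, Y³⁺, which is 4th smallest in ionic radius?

Rb⁺

Each ion has 36 electrons. The ranking follows nuclear charge in reverse — greater Z gives a smaller radius. Zr⁴⁺ (Z=40), Y³⁺ (Z=39), Sr²⁺ (Z=38), Rb⁺ (Z=37), Br⁻ (Z=35).
Full ascending order: Zr⁴⁺ < Y³⁺ < Sr²⁺ < Rb⁺ < Br⁻. Counting from the smallest, position 4 is Rb⁺.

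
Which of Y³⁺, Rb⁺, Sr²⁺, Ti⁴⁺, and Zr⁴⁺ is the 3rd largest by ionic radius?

Y³⁺

Ti⁴⁺ (Z=22, 18 e⁻), Zr⁴⁺ (Z=40, 36 e⁻), Y³⁺ (Z=39, 36 e⁻), Sr²⁺ (Z=38, 36 e⁻), Rb⁺ (Z=37, 36 e⁻). Ti⁴⁺ < Zr⁴⁺ (same group, 1 shell fewer); Zr⁴⁺ < Y³⁺ (isoelectronic, higher Z=40 is smaller); Y³⁺ < Sr²⁺ (isoelectronic, higher Z=39 is smaller); Sr²⁺ < Rb⁺ (both 36 e⁻, Z=38>37).
So the order is Ti⁴⁺ < Zr⁴⁺ < Y³⁺ < Sr²⁺ < Rb⁺; the 3rd-largest ion is Y³⁺.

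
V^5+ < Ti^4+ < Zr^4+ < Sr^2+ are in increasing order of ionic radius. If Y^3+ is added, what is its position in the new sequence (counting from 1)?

4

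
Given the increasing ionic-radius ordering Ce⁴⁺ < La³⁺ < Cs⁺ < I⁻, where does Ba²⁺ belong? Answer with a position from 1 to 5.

3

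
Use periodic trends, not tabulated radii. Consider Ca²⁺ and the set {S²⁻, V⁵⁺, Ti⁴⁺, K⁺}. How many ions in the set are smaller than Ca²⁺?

All of these have 18 electrons (isoelectronic). With the same electron cloud, the ion with the most protons pulls it in tightest. Nuclear charges: V⁵⁺ (Z=23), Ti⁴⁺ (Z=22), Ca²⁺ (Z=20), K⁺ (Z=19), S²⁻ (Z=16). Highest Z is smallest.
Placing each against Ca²⁺: smaller — V⁵⁺, Ti⁴⁺; larger — K⁺, S²⁻. That's 2.

2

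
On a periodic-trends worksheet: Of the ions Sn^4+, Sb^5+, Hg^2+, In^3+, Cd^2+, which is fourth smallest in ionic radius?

Tabulating Z and e⁻: Sb^5+ has 46 e⁻ (Z=51), Sn^4+ has 46 e⁻ (Z=50), In^3+ has 46 e⁻ (Z=49), Cd^2+ has 46 e⁻ (Z=48), Hg^2+ has 78 e⁻ (Z=80). Sb^5+ < Sn^4+ (isoelectronic, higher Z=51 is smaller); Sn^4+ < In^3+ (isoelectronic, higher Z=50 is smaller); In^3+ < Cd^2+ (isoelectronic, higher Z=49 is smaller); Cd^2+ < Hg^2+ (same group, period 5 vs 6).
Ordering: Sb^5+ < Sn^4+ < In^3+ < Cd^2+ < Hg^2+. The fourth smallest is Cd^2+.

Cd^2+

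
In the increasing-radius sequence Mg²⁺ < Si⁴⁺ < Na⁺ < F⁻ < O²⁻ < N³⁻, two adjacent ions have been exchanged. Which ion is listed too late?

The pair Mg²⁺, Si⁴⁺ is the wrong way round — both have 10 electrons but Z(Si)=14 > Z(Mg)=12, so Si⁴⁺ should be the smaller of the two. All other adjacent pairs agree with periodic trends, so Si⁴⁺ is the misplaced ion.

Si⁴⁺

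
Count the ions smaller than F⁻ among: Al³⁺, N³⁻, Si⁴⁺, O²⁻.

2

These species are isoelectronic with 10 electrons. The only difference is the number of protons: Si⁴⁺ (Z=14), Al³⁺ (Z=13), F⁻ (Z=9), O²⁻ (Z=8), N³⁻ (Z=7). The strongest nuclear pull (Si⁴⁺) gives the smallest ion.
Overall: Si⁴⁺ < Al³⁺ < F⁻ < O²⁻ < N³⁻. F⁻ has 2 below it and 2 above. That's 2.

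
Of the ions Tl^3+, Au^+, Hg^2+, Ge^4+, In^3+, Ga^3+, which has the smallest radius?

Ge^4+ has 28 e⁻ (Z=32), Ga^3+ has 28 e⁻ (Z=31), In^3+ has 46 e⁻ (Z=49), Tl^3+ has 78 e⁻ (Z=81), Hg^2+ has 78 e⁻ (Z=80), Au^+ has 78 e⁻ (Z=79). Ge^4+ < Ga^3+ (isoelectronic, higher Z=32 is smaller); Ga^3+ < In^3+ (same group, period 4 vs 5); In^3+ < Tl^3+ (same group, 1 shell fewer); Tl^3+ < Hg^2+ (isoelectronic, higher Z=81 is smaller); Hg^2+ < Au^+ (both 78 e⁻, Z=80>79).

Ge^4+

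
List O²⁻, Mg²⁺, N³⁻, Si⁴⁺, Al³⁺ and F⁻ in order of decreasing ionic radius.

Each ion has 10 electrons. The ranking follows nuclear charge in reverse — greater Z gives a smaller radius. Si⁴⁺ (Z=14), Al³⁺ (Z=13), Mg²⁺ (Z=12), F⁻ (Z=9), O²⁻ (Z=8), N³⁻ (Z=7).

N³⁻ > O²⁻ > F⁻ > Mg²⁺ > Al³⁺ > Si⁴⁺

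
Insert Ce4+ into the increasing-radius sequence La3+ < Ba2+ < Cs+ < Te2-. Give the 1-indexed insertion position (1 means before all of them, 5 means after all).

1

Each ion has 54 electrons. The ranking follows nuclear charge in reverse — greater Z gives a smaller radius. Ce4+ (Z=58), La3+ (Z=57), Ba2+ (Z=56), Cs+ (Z=55), Te2- (Z=52).
With Ce4+ included the full order is Ce4+ < La3+ < Ba2+ < Cs+ < Te2-, so it takes position 1.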